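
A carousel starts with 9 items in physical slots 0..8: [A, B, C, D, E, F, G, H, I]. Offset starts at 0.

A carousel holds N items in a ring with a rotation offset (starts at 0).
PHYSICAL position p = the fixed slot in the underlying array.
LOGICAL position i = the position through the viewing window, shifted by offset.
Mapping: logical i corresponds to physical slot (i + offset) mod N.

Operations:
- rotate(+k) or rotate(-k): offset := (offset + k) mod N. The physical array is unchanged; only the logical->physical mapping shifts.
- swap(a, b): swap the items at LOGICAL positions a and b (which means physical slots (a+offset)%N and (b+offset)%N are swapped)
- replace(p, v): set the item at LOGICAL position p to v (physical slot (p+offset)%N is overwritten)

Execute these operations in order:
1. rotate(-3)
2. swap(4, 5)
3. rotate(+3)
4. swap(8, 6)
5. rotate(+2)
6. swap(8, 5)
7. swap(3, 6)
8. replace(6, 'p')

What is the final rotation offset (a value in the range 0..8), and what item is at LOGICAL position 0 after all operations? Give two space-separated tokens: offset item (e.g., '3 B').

Answer: 2 B

Derivation:
After op 1 (rotate(-3)): offset=6, physical=[A,B,C,D,E,F,G,H,I], logical=[G,H,I,A,B,C,D,E,F]
After op 2 (swap(4, 5)): offset=6, physical=[A,C,B,D,E,F,G,H,I], logical=[G,H,I,A,C,B,D,E,F]
After op 3 (rotate(+3)): offset=0, physical=[A,C,B,D,E,F,G,H,I], logical=[A,C,B,D,E,F,G,H,I]
After op 4 (swap(8, 6)): offset=0, physical=[A,C,B,D,E,F,I,H,G], logical=[A,C,B,D,E,F,I,H,G]
After op 5 (rotate(+2)): offset=2, physical=[A,C,B,D,E,F,I,H,G], logical=[B,D,E,F,I,H,G,A,C]
After op 6 (swap(8, 5)): offset=2, physical=[A,H,B,D,E,F,I,C,G], logical=[B,D,E,F,I,C,G,A,H]
After op 7 (swap(3, 6)): offset=2, physical=[A,H,B,D,E,G,I,C,F], logical=[B,D,E,G,I,C,F,A,H]
After op 8 (replace(6, 'p')): offset=2, physical=[A,H,B,D,E,G,I,C,p], logical=[B,D,E,G,I,C,p,A,H]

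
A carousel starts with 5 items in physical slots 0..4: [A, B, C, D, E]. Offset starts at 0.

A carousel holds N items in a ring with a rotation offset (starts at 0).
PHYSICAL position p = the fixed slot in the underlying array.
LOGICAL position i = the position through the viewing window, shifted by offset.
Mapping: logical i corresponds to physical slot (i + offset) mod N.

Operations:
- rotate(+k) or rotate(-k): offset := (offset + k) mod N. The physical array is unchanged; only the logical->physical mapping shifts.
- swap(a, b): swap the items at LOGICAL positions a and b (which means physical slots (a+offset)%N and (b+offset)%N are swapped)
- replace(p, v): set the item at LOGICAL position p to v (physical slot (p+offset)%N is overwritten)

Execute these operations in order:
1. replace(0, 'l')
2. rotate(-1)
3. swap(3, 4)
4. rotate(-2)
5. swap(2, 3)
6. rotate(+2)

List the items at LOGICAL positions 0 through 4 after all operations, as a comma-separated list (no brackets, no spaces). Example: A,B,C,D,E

Answer: l,E,B,D,C

Derivation:
After op 1 (replace(0, 'l')): offset=0, physical=[l,B,C,D,E], logical=[l,B,C,D,E]
After op 2 (rotate(-1)): offset=4, physical=[l,B,C,D,E], logical=[E,l,B,C,D]
After op 3 (swap(3, 4)): offset=4, physical=[l,B,D,C,E], logical=[E,l,B,D,C]
After op 4 (rotate(-2)): offset=2, physical=[l,B,D,C,E], logical=[D,C,E,l,B]
After op 5 (swap(2, 3)): offset=2, physical=[E,B,D,C,l], logical=[D,C,l,E,B]
After op 6 (rotate(+2)): offset=4, physical=[E,B,D,C,l], logical=[l,E,B,D,C]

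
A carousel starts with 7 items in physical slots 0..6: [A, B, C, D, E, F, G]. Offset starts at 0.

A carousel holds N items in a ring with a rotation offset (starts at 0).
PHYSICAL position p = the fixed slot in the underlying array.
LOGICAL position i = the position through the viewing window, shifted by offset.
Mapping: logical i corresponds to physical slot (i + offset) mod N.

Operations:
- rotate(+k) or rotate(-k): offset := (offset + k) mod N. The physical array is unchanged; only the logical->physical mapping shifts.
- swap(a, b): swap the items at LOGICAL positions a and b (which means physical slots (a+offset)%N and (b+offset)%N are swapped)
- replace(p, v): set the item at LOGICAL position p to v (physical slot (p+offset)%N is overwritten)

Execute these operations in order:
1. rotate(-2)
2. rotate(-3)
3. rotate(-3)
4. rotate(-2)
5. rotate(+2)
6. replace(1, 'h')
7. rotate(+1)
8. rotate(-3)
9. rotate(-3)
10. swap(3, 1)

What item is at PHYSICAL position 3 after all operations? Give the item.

Answer: D

Derivation:
After op 1 (rotate(-2)): offset=5, physical=[A,B,C,D,E,F,G], logical=[F,G,A,B,C,D,E]
After op 2 (rotate(-3)): offset=2, physical=[A,B,C,D,E,F,G], logical=[C,D,E,F,G,A,B]
After op 3 (rotate(-3)): offset=6, physical=[A,B,C,D,E,F,G], logical=[G,A,B,C,D,E,F]
After op 4 (rotate(-2)): offset=4, physical=[A,B,C,D,E,F,G], logical=[E,F,G,A,B,C,D]
After op 5 (rotate(+2)): offset=6, physical=[A,B,C,D,E,F,G], logical=[G,A,B,C,D,E,F]
After op 6 (replace(1, 'h')): offset=6, physical=[h,B,C,D,E,F,G], logical=[G,h,B,C,D,E,F]
After op 7 (rotate(+1)): offset=0, physical=[h,B,C,D,E,F,G], logical=[h,B,C,D,E,F,G]
After op 8 (rotate(-3)): offset=4, physical=[h,B,C,D,E,F,G], logical=[E,F,G,h,B,C,D]
After op 9 (rotate(-3)): offset=1, physical=[h,B,C,D,E,F,G], logical=[B,C,D,E,F,G,h]
After op 10 (swap(3, 1)): offset=1, physical=[h,B,E,D,C,F,G], logical=[B,E,D,C,F,G,h]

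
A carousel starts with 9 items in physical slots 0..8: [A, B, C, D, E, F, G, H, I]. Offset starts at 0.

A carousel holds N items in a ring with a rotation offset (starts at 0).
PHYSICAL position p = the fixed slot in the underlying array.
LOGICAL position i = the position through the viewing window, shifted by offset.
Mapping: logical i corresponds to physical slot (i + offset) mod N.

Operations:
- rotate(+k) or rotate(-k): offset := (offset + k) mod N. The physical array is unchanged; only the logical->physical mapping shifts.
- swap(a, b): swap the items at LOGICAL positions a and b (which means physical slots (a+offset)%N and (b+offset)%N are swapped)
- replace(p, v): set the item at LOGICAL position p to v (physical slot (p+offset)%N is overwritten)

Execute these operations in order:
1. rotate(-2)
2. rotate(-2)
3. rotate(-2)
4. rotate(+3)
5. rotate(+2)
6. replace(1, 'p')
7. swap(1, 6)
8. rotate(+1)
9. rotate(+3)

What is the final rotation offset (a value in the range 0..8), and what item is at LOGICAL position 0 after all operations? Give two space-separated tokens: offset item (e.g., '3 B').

After op 1 (rotate(-2)): offset=7, physical=[A,B,C,D,E,F,G,H,I], logical=[H,I,A,B,C,D,E,F,G]
After op 2 (rotate(-2)): offset=5, physical=[A,B,C,D,E,F,G,H,I], logical=[F,G,H,I,A,B,C,D,E]
After op 3 (rotate(-2)): offset=3, physical=[A,B,C,D,E,F,G,H,I], logical=[D,E,F,G,H,I,A,B,C]
After op 4 (rotate(+3)): offset=6, physical=[A,B,C,D,E,F,G,H,I], logical=[G,H,I,A,B,C,D,E,F]
After op 5 (rotate(+2)): offset=8, physical=[A,B,C,D,E,F,G,H,I], logical=[I,A,B,C,D,E,F,G,H]
After op 6 (replace(1, 'p')): offset=8, physical=[p,B,C,D,E,F,G,H,I], logical=[I,p,B,C,D,E,F,G,H]
After op 7 (swap(1, 6)): offset=8, physical=[F,B,C,D,E,p,G,H,I], logical=[I,F,B,C,D,E,p,G,H]
After op 8 (rotate(+1)): offset=0, physical=[F,B,C,D,E,p,G,H,I], logical=[F,B,C,D,E,p,G,H,I]
After op 9 (rotate(+3)): offset=3, physical=[F,B,C,D,E,p,G,H,I], logical=[D,E,p,G,H,I,F,B,C]

Answer: 3 D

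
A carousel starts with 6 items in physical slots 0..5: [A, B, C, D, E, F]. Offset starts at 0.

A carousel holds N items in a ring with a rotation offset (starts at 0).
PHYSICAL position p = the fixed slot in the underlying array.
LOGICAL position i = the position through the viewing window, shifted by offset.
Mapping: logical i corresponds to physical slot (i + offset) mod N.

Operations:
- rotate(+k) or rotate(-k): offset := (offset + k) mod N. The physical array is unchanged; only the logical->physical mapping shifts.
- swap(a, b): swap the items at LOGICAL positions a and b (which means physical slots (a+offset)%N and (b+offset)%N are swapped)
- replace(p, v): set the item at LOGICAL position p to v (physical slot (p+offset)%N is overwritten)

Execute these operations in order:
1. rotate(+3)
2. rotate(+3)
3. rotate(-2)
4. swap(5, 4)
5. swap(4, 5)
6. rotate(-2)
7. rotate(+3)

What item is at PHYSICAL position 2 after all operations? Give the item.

After op 1 (rotate(+3)): offset=3, physical=[A,B,C,D,E,F], logical=[D,E,F,A,B,C]
After op 2 (rotate(+3)): offset=0, physical=[A,B,C,D,E,F], logical=[A,B,C,D,E,F]
After op 3 (rotate(-2)): offset=4, physical=[A,B,C,D,E,F], logical=[E,F,A,B,C,D]
After op 4 (swap(5, 4)): offset=4, physical=[A,B,D,C,E,F], logical=[E,F,A,B,D,C]
After op 5 (swap(4, 5)): offset=4, physical=[A,B,C,D,E,F], logical=[E,F,A,B,C,D]
After op 6 (rotate(-2)): offset=2, physical=[A,B,C,D,E,F], logical=[C,D,E,F,A,B]
After op 7 (rotate(+3)): offset=5, physical=[A,B,C,D,E,F], logical=[F,A,B,C,D,E]

Answer: C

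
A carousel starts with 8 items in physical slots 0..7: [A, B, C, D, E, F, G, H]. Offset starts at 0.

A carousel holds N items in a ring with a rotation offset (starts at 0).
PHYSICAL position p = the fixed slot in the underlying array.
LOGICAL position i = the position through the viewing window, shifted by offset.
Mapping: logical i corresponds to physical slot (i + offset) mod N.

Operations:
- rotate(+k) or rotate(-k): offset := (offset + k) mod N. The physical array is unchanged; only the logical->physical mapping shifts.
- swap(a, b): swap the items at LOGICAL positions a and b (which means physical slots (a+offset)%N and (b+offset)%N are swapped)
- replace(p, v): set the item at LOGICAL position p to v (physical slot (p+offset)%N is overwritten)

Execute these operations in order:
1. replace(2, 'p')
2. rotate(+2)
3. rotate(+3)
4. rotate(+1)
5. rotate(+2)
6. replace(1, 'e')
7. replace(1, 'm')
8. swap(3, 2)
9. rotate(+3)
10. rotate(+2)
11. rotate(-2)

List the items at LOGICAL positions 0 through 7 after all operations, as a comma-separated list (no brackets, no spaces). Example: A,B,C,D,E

After op 1 (replace(2, 'p')): offset=0, physical=[A,B,p,D,E,F,G,H], logical=[A,B,p,D,E,F,G,H]
After op 2 (rotate(+2)): offset=2, physical=[A,B,p,D,E,F,G,H], logical=[p,D,E,F,G,H,A,B]
After op 3 (rotate(+3)): offset=5, physical=[A,B,p,D,E,F,G,H], logical=[F,G,H,A,B,p,D,E]
After op 4 (rotate(+1)): offset=6, physical=[A,B,p,D,E,F,G,H], logical=[G,H,A,B,p,D,E,F]
After op 5 (rotate(+2)): offset=0, physical=[A,B,p,D,E,F,G,H], logical=[A,B,p,D,E,F,G,H]
After op 6 (replace(1, 'e')): offset=0, physical=[A,e,p,D,E,F,G,H], logical=[A,e,p,D,E,F,G,H]
After op 7 (replace(1, 'm')): offset=0, physical=[A,m,p,D,E,F,G,H], logical=[A,m,p,D,E,F,G,H]
After op 8 (swap(3, 2)): offset=0, physical=[A,m,D,p,E,F,G,H], logical=[A,m,D,p,E,F,G,H]
After op 9 (rotate(+3)): offset=3, physical=[A,m,D,p,E,F,G,H], logical=[p,E,F,G,H,A,m,D]
After op 10 (rotate(+2)): offset=5, physical=[A,m,D,p,E,F,G,H], logical=[F,G,H,A,m,D,p,E]
After op 11 (rotate(-2)): offset=3, physical=[A,m,D,p,E,F,G,H], logical=[p,E,F,G,H,A,m,D]

Answer: p,E,F,G,H,A,m,D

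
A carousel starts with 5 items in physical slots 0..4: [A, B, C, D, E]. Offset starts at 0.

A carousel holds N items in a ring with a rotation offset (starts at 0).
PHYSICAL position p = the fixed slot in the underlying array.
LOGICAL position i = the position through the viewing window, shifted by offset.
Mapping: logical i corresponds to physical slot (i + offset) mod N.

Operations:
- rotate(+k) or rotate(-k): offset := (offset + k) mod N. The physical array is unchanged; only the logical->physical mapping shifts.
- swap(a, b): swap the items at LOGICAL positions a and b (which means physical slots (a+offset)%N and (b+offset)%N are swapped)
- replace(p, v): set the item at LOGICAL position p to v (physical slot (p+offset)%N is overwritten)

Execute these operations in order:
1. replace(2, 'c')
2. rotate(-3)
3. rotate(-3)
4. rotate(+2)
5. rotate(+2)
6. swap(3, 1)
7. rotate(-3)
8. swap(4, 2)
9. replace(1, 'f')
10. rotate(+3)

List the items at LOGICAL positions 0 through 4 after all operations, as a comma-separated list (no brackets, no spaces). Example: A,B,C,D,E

Answer: D,c,A,f,B

Derivation:
After op 1 (replace(2, 'c')): offset=0, physical=[A,B,c,D,E], logical=[A,B,c,D,E]
After op 2 (rotate(-3)): offset=2, physical=[A,B,c,D,E], logical=[c,D,E,A,B]
After op 3 (rotate(-3)): offset=4, physical=[A,B,c,D,E], logical=[E,A,B,c,D]
After op 4 (rotate(+2)): offset=1, physical=[A,B,c,D,E], logical=[B,c,D,E,A]
After op 5 (rotate(+2)): offset=3, physical=[A,B,c,D,E], logical=[D,E,A,B,c]
After op 6 (swap(3, 1)): offset=3, physical=[A,E,c,D,B], logical=[D,B,A,E,c]
After op 7 (rotate(-3)): offset=0, physical=[A,E,c,D,B], logical=[A,E,c,D,B]
After op 8 (swap(4, 2)): offset=0, physical=[A,E,B,D,c], logical=[A,E,B,D,c]
After op 9 (replace(1, 'f')): offset=0, physical=[A,f,B,D,c], logical=[A,f,B,D,c]
After op 10 (rotate(+3)): offset=3, physical=[A,f,B,D,c], logical=[D,c,A,f,B]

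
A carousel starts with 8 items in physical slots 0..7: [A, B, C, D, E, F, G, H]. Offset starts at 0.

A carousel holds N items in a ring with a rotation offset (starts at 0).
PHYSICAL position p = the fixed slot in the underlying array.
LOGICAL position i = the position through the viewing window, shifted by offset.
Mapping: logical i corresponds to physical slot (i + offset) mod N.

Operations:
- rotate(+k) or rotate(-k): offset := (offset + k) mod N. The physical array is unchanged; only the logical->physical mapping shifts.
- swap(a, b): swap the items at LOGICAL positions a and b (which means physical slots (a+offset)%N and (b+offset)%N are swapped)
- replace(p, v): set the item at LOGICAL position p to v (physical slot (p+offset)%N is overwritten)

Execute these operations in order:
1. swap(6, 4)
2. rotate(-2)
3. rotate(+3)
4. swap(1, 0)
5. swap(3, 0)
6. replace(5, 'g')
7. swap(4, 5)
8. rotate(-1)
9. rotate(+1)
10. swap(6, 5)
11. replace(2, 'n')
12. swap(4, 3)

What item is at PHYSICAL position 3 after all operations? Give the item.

After op 1 (swap(6, 4)): offset=0, physical=[A,B,C,D,G,F,E,H], logical=[A,B,C,D,G,F,E,H]
After op 2 (rotate(-2)): offset=6, physical=[A,B,C,D,G,F,E,H], logical=[E,H,A,B,C,D,G,F]
After op 3 (rotate(+3)): offset=1, physical=[A,B,C,D,G,F,E,H], logical=[B,C,D,G,F,E,H,A]
After op 4 (swap(1, 0)): offset=1, physical=[A,C,B,D,G,F,E,H], logical=[C,B,D,G,F,E,H,A]
After op 5 (swap(3, 0)): offset=1, physical=[A,G,B,D,C,F,E,H], logical=[G,B,D,C,F,E,H,A]
After op 6 (replace(5, 'g')): offset=1, physical=[A,G,B,D,C,F,g,H], logical=[G,B,D,C,F,g,H,A]
After op 7 (swap(4, 5)): offset=1, physical=[A,G,B,D,C,g,F,H], logical=[G,B,D,C,g,F,H,A]
After op 8 (rotate(-1)): offset=0, physical=[A,G,B,D,C,g,F,H], logical=[A,G,B,D,C,g,F,H]
After op 9 (rotate(+1)): offset=1, physical=[A,G,B,D,C,g,F,H], logical=[G,B,D,C,g,F,H,A]
After op 10 (swap(6, 5)): offset=1, physical=[A,G,B,D,C,g,H,F], logical=[G,B,D,C,g,H,F,A]
After op 11 (replace(2, 'n')): offset=1, physical=[A,G,B,n,C,g,H,F], logical=[G,B,n,C,g,H,F,A]
After op 12 (swap(4, 3)): offset=1, physical=[A,G,B,n,g,C,H,F], logical=[G,B,n,g,C,H,F,A]

Answer: n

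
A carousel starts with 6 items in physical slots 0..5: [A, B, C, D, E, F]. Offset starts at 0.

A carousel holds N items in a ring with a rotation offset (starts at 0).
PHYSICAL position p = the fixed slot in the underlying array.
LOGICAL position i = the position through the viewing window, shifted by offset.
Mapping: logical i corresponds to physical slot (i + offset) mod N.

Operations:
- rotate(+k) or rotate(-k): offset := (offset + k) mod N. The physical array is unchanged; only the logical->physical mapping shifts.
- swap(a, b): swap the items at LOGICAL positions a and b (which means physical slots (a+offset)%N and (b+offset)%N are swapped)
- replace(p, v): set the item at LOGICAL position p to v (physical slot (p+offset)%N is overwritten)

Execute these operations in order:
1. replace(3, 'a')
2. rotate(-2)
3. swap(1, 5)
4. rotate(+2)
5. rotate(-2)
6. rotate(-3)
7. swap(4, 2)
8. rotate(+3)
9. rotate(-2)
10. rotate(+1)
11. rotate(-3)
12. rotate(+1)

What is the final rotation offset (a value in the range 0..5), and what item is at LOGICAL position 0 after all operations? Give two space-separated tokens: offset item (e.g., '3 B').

Answer: 1 B

Derivation:
After op 1 (replace(3, 'a')): offset=0, physical=[A,B,C,a,E,F], logical=[A,B,C,a,E,F]
After op 2 (rotate(-2)): offset=4, physical=[A,B,C,a,E,F], logical=[E,F,A,B,C,a]
After op 3 (swap(1, 5)): offset=4, physical=[A,B,C,F,E,a], logical=[E,a,A,B,C,F]
After op 4 (rotate(+2)): offset=0, physical=[A,B,C,F,E,a], logical=[A,B,C,F,E,a]
After op 5 (rotate(-2)): offset=4, physical=[A,B,C,F,E,a], logical=[E,a,A,B,C,F]
After op 6 (rotate(-3)): offset=1, physical=[A,B,C,F,E,a], logical=[B,C,F,E,a,A]
After op 7 (swap(4, 2)): offset=1, physical=[A,B,C,a,E,F], logical=[B,C,a,E,F,A]
After op 8 (rotate(+3)): offset=4, physical=[A,B,C,a,E,F], logical=[E,F,A,B,C,a]
After op 9 (rotate(-2)): offset=2, physical=[A,B,C,a,E,F], logical=[C,a,E,F,A,B]
After op 10 (rotate(+1)): offset=3, physical=[A,B,C,a,E,F], logical=[a,E,F,A,B,C]
After op 11 (rotate(-3)): offset=0, physical=[A,B,C,a,E,F], logical=[A,B,C,a,E,F]
After op 12 (rotate(+1)): offset=1, physical=[A,B,C,a,E,F], logical=[B,C,a,E,F,A]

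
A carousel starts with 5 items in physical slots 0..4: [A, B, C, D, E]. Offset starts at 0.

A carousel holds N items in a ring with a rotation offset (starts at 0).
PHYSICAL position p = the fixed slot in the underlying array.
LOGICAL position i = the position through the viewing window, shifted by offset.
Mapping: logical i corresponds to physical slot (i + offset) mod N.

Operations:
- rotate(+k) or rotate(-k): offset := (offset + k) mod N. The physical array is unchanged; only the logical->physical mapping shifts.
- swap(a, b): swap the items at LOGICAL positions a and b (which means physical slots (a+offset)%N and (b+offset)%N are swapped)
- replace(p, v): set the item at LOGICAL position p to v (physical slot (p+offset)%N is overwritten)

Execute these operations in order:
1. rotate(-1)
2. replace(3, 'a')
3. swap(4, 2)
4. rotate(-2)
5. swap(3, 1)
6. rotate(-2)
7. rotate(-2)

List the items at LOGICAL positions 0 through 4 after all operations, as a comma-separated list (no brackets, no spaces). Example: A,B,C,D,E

After op 1 (rotate(-1)): offset=4, physical=[A,B,C,D,E], logical=[E,A,B,C,D]
After op 2 (replace(3, 'a')): offset=4, physical=[A,B,a,D,E], logical=[E,A,B,a,D]
After op 3 (swap(4, 2)): offset=4, physical=[A,D,a,B,E], logical=[E,A,D,a,B]
After op 4 (rotate(-2)): offset=2, physical=[A,D,a,B,E], logical=[a,B,E,A,D]
After op 5 (swap(3, 1)): offset=2, physical=[B,D,a,A,E], logical=[a,A,E,B,D]
After op 6 (rotate(-2)): offset=0, physical=[B,D,a,A,E], logical=[B,D,a,A,E]
After op 7 (rotate(-2)): offset=3, physical=[B,D,a,A,E], logical=[A,E,B,D,a]

Answer: A,E,B,D,a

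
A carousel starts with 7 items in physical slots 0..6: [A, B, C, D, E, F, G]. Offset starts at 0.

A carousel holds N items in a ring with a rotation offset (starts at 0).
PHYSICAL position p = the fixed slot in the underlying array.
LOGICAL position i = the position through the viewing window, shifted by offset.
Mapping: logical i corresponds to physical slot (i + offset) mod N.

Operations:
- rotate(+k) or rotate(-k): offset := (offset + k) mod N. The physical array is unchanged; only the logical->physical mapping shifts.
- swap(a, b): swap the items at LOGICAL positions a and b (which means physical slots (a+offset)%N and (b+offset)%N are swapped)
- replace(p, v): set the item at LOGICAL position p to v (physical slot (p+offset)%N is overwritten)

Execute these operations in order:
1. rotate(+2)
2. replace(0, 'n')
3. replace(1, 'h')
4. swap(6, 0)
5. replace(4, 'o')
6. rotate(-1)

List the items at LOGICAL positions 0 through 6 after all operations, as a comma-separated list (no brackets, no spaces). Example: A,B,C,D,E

After op 1 (rotate(+2)): offset=2, physical=[A,B,C,D,E,F,G], logical=[C,D,E,F,G,A,B]
After op 2 (replace(0, 'n')): offset=2, physical=[A,B,n,D,E,F,G], logical=[n,D,E,F,G,A,B]
After op 3 (replace(1, 'h')): offset=2, physical=[A,B,n,h,E,F,G], logical=[n,h,E,F,G,A,B]
After op 4 (swap(6, 0)): offset=2, physical=[A,n,B,h,E,F,G], logical=[B,h,E,F,G,A,n]
After op 5 (replace(4, 'o')): offset=2, physical=[A,n,B,h,E,F,o], logical=[B,h,E,F,o,A,n]
After op 6 (rotate(-1)): offset=1, physical=[A,n,B,h,E,F,o], logical=[n,B,h,E,F,o,A]

Answer: n,B,h,E,F,o,A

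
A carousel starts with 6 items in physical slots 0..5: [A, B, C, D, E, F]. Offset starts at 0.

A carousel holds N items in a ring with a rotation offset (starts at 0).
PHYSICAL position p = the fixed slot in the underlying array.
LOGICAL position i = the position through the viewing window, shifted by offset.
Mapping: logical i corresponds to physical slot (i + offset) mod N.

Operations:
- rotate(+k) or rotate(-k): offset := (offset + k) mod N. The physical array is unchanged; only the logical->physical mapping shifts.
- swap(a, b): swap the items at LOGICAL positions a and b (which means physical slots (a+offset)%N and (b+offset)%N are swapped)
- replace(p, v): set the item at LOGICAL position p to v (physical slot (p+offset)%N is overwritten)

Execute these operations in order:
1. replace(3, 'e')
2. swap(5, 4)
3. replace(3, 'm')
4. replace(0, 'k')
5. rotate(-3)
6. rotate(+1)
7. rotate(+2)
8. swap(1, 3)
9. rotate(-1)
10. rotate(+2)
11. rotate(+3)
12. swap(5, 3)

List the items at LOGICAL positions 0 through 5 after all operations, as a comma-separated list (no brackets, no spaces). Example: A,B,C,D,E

After op 1 (replace(3, 'e')): offset=0, physical=[A,B,C,e,E,F], logical=[A,B,C,e,E,F]
After op 2 (swap(5, 4)): offset=0, physical=[A,B,C,e,F,E], logical=[A,B,C,e,F,E]
After op 3 (replace(3, 'm')): offset=0, physical=[A,B,C,m,F,E], logical=[A,B,C,m,F,E]
After op 4 (replace(0, 'k')): offset=0, physical=[k,B,C,m,F,E], logical=[k,B,C,m,F,E]
After op 5 (rotate(-3)): offset=3, physical=[k,B,C,m,F,E], logical=[m,F,E,k,B,C]
After op 6 (rotate(+1)): offset=4, physical=[k,B,C,m,F,E], logical=[F,E,k,B,C,m]
After op 7 (rotate(+2)): offset=0, physical=[k,B,C,m,F,E], logical=[k,B,C,m,F,E]
After op 8 (swap(1, 3)): offset=0, physical=[k,m,C,B,F,E], logical=[k,m,C,B,F,E]
After op 9 (rotate(-1)): offset=5, physical=[k,m,C,B,F,E], logical=[E,k,m,C,B,F]
After op 10 (rotate(+2)): offset=1, physical=[k,m,C,B,F,E], logical=[m,C,B,F,E,k]
After op 11 (rotate(+3)): offset=4, physical=[k,m,C,B,F,E], logical=[F,E,k,m,C,B]
After op 12 (swap(5, 3)): offset=4, physical=[k,B,C,m,F,E], logical=[F,E,k,B,C,m]

Answer: F,E,k,B,C,m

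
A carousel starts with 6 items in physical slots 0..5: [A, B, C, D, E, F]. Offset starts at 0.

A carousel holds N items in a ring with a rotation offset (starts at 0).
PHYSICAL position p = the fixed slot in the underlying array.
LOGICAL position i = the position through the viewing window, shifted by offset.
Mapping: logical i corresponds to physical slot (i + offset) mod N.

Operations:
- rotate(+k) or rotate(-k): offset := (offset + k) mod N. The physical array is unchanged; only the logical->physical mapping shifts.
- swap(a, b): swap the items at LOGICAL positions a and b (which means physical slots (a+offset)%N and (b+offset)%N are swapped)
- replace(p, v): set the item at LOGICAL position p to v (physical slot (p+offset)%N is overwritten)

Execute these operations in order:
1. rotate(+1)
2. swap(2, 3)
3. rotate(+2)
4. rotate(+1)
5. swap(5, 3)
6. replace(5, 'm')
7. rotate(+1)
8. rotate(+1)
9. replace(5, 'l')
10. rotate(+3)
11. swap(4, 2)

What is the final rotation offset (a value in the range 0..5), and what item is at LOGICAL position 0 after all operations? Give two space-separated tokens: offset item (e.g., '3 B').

Answer: 3 m

Derivation:
After op 1 (rotate(+1)): offset=1, physical=[A,B,C,D,E,F], logical=[B,C,D,E,F,A]
After op 2 (swap(2, 3)): offset=1, physical=[A,B,C,E,D,F], logical=[B,C,E,D,F,A]
After op 3 (rotate(+2)): offset=3, physical=[A,B,C,E,D,F], logical=[E,D,F,A,B,C]
After op 4 (rotate(+1)): offset=4, physical=[A,B,C,E,D,F], logical=[D,F,A,B,C,E]
After op 5 (swap(5, 3)): offset=4, physical=[A,E,C,B,D,F], logical=[D,F,A,E,C,B]
After op 6 (replace(5, 'm')): offset=4, physical=[A,E,C,m,D,F], logical=[D,F,A,E,C,m]
After op 7 (rotate(+1)): offset=5, physical=[A,E,C,m,D,F], logical=[F,A,E,C,m,D]
After op 8 (rotate(+1)): offset=0, physical=[A,E,C,m,D,F], logical=[A,E,C,m,D,F]
After op 9 (replace(5, 'l')): offset=0, physical=[A,E,C,m,D,l], logical=[A,E,C,m,D,l]
After op 10 (rotate(+3)): offset=3, physical=[A,E,C,m,D,l], logical=[m,D,l,A,E,C]
After op 11 (swap(4, 2)): offset=3, physical=[A,l,C,m,D,E], logical=[m,D,E,A,l,C]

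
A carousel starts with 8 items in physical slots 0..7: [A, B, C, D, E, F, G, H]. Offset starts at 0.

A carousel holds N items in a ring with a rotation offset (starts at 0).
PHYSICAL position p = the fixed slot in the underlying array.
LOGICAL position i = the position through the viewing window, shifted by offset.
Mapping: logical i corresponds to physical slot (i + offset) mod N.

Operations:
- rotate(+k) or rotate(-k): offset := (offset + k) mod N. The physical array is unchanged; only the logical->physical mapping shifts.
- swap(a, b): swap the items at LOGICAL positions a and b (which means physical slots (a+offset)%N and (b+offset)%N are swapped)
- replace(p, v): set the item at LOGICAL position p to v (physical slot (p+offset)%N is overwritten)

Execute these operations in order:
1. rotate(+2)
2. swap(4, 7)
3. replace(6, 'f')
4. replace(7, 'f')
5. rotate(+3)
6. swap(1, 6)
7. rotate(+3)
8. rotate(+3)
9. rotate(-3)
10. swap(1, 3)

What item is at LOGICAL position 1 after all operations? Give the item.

Answer: B

Derivation:
After op 1 (rotate(+2)): offset=2, physical=[A,B,C,D,E,F,G,H], logical=[C,D,E,F,G,H,A,B]
After op 2 (swap(4, 7)): offset=2, physical=[A,G,C,D,E,F,B,H], logical=[C,D,E,F,B,H,A,G]
After op 3 (replace(6, 'f')): offset=2, physical=[f,G,C,D,E,F,B,H], logical=[C,D,E,F,B,H,f,G]
After op 4 (replace(7, 'f')): offset=2, physical=[f,f,C,D,E,F,B,H], logical=[C,D,E,F,B,H,f,f]
After op 5 (rotate(+3)): offset=5, physical=[f,f,C,D,E,F,B,H], logical=[F,B,H,f,f,C,D,E]
After op 6 (swap(1, 6)): offset=5, physical=[f,f,C,B,E,F,D,H], logical=[F,D,H,f,f,C,B,E]
After op 7 (rotate(+3)): offset=0, physical=[f,f,C,B,E,F,D,H], logical=[f,f,C,B,E,F,D,H]
After op 8 (rotate(+3)): offset=3, physical=[f,f,C,B,E,F,D,H], logical=[B,E,F,D,H,f,f,C]
After op 9 (rotate(-3)): offset=0, physical=[f,f,C,B,E,F,D,H], logical=[f,f,C,B,E,F,D,H]
After op 10 (swap(1, 3)): offset=0, physical=[f,B,C,f,E,F,D,H], logical=[f,B,C,f,E,F,D,H]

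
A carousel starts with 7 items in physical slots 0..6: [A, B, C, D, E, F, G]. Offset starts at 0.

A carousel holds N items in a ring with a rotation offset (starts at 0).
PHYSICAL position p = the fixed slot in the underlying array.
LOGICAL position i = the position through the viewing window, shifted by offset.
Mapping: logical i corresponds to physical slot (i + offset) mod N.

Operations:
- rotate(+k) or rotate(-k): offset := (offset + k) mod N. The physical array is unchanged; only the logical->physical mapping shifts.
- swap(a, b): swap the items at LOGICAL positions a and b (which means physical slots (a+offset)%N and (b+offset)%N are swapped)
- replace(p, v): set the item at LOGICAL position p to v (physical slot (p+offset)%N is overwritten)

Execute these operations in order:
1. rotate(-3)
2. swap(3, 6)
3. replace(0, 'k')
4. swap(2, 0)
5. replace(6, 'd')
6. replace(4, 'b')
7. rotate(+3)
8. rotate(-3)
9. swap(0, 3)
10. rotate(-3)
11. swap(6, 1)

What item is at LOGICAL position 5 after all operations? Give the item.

Answer: k

Derivation:
After op 1 (rotate(-3)): offset=4, physical=[A,B,C,D,E,F,G], logical=[E,F,G,A,B,C,D]
After op 2 (swap(3, 6)): offset=4, physical=[D,B,C,A,E,F,G], logical=[E,F,G,D,B,C,A]
After op 3 (replace(0, 'k')): offset=4, physical=[D,B,C,A,k,F,G], logical=[k,F,G,D,B,C,A]
After op 4 (swap(2, 0)): offset=4, physical=[D,B,C,A,G,F,k], logical=[G,F,k,D,B,C,A]
After op 5 (replace(6, 'd')): offset=4, physical=[D,B,C,d,G,F,k], logical=[G,F,k,D,B,C,d]
After op 6 (replace(4, 'b')): offset=4, physical=[D,b,C,d,G,F,k], logical=[G,F,k,D,b,C,d]
After op 7 (rotate(+3)): offset=0, physical=[D,b,C,d,G,F,k], logical=[D,b,C,d,G,F,k]
After op 8 (rotate(-3)): offset=4, physical=[D,b,C,d,G,F,k], logical=[G,F,k,D,b,C,d]
After op 9 (swap(0, 3)): offset=4, physical=[G,b,C,d,D,F,k], logical=[D,F,k,G,b,C,d]
After op 10 (rotate(-3)): offset=1, physical=[G,b,C,d,D,F,k], logical=[b,C,d,D,F,k,G]
After op 11 (swap(6, 1)): offset=1, physical=[C,b,G,d,D,F,k], logical=[b,G,d,D,F,k,C]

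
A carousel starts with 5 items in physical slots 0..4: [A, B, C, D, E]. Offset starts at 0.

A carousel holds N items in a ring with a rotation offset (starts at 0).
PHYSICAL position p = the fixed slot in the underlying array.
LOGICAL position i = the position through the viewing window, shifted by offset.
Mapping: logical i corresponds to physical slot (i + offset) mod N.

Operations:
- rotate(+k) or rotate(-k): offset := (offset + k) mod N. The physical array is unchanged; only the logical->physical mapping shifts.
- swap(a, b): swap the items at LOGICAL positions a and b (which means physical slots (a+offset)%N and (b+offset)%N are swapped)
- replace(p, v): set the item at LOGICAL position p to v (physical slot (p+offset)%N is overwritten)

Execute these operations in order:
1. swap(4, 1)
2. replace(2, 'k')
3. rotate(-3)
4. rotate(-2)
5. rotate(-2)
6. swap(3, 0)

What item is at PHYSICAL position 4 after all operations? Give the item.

Answer: B

Derivation:
After op 1 (swap(4, 1)): offset=0, physical=[A,E,C,D,B], logical=[A,E,C,D,B]
After op 2 (replace(2, 'k')): offset=0, physical=[A,E,k,D,B], logical=[A,E,k,D,B]
After op 3 (rotate(-3)): offset=2, physical=[A,E,k,D,B], logical=[k,D,B,A,E]
After op 4 (rotate(-2)): offset=0, physical=[A,E,k,D,B], logical=[A,E,k,D,B]
After op 5 (rotate(-2)): offset=3, physical=[A,E,k,D,B], logical=[D,B,A,E,k]
After op 6 (swap(3, 0)): offset=3, physical=[A,D,k,E,B], logical=[E,B,A,D,k]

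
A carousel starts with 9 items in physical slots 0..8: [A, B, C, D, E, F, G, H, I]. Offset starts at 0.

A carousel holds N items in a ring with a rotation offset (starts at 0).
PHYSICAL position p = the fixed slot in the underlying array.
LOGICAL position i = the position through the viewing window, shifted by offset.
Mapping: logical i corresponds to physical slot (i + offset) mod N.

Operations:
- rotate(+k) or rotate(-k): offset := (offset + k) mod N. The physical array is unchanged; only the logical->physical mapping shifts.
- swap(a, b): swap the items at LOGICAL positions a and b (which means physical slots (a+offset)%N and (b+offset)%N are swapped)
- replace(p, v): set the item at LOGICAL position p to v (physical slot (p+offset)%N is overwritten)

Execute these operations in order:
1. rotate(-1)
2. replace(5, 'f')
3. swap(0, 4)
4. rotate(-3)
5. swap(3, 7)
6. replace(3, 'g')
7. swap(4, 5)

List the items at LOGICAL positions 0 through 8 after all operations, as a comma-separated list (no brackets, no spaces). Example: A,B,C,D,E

Answer: F,G,H,g,B,A,C,D,f

Derivation:
After op 1 (rotate(-1)): offset=8, physical=[A,B,C,D,E,F,G,H,I], logical=[I,A,B,C,D,E,F,G,H]
After op 2 (replace(5, 'f')): offset=8, physical=[A,B,C,D,f,F,G,H,I], logical=[I,A,B,C,D,f,F,G,H]
After op 3 (swap(0, 4)): offset=8, physical=[A,B,C,I,f,F,G,H,D], logical=[D,A,B,C,I,f,F,G,H]
After op 4 (rotate(-3)): offset=5, physical=[A,B,C,I,f,F,G,H,D], logical=[F,G,H,D,A,B,C,I,f]
After op 5 (swap(3, 7)): offset=5, physical=[A,B,C,D,f,F,G,H,I], logical=[F,G,H,I,A,B,C,D,f]
After op 6 (replace(3, 'g')): offset=5, physical=[A,B,C,D,f,F,G,H,g], logical=[F,G,H,g,A,B,C,D,f]
After op 7 (swap(4, 5)): offset=5, physical=[B,A,C,D,f,F,G,H,g], logical=[F,G,H,g,B,A,C,D,f]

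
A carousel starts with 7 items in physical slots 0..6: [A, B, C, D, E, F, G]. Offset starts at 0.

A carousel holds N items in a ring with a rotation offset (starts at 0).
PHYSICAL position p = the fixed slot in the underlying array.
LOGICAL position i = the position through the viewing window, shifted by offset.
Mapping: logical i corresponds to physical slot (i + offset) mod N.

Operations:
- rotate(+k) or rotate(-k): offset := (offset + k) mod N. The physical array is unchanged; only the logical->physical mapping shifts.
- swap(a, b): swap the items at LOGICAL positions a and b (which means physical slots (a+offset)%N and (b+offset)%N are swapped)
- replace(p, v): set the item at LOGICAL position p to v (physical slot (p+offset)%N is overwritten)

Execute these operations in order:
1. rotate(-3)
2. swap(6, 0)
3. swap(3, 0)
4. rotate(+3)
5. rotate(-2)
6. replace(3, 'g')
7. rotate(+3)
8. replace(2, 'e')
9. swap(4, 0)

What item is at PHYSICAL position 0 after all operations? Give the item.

After op 1 (rotate(-3)): offset=4, physical=[A,B,C,D,E,F,G], logical=[E,F,G,A,B,C,D]
After op 2 (swap(6, 0)): offset=4, physical=[A,B,C,E,D,F,G], logical=[D,F,G,A,B,C,E]
After op 3 (swap(3, 0)): offset=4, physical=[D,B,C,E,A,F,G], logical=[A,F,G,D,B,C,E]
After op 4 (rotate(+3)): offset=0, physical=[D,B,C,E,A,F,G], logical=[D,B,C,E,A,F,G]
After op 5 (rotate(-2)): offset=5, physical=[D,B,C,E,A,F,G], logical=[F,G,D,B,C,E,A]
After op 6 (replace(3, 'g')): offset=5, physical=[D,g,C,E,A,F,G], logical=[F,G,D,g,C,E,A]
After op 7 (rotate(+3)): offset=1, physical=[D,g,C,E,A,F,G], logical=[g,C,E,A,F,G,D]
After op 8 (replace(2, 'e')): offset=1, physical=[D,g,C,e,A,F,G], logical=[g,C,e,A,F,G,D]
After op 9 (swap(4, 0)): offset=1, physical=[D,F,C,e,A,g,G], logical=[F,C,e,A,g,G,D]

Answer: D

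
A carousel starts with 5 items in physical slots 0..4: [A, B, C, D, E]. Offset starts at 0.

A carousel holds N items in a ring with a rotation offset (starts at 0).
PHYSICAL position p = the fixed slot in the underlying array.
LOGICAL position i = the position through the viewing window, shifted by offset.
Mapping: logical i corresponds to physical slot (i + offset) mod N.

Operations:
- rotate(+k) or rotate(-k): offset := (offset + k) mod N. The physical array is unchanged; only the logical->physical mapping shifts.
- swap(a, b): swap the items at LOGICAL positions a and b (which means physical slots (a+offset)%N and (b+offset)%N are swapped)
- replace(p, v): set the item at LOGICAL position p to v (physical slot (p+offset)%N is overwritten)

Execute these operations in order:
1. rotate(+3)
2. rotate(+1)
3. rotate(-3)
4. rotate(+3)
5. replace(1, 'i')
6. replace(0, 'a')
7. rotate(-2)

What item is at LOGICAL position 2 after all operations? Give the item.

Answer: a

Derivation:
After op 1 (rotate(+3)): offset=3, physical=[A,B,C,D,E], logical=[D,E,A,B,C]
After op 2 (rotate(+1)): offset=4, physical=[A,B,C,D,E], logical=[E,A,B,C,D]
After op 3 (rotate(-3)): offset=1, physical=[A,B,C,D,E], logical=[B,C,D,E,A]
After op 4 (rotate(+3)): offset=4, physical=[A,B,C,D,E], logical=[E,A,B,C,D]
After op 5 (replace(1, 'i')): offset=4, physical=[i,B,C,D,E], logical=[E,i,B,C,D]
After op 6 (replace(0, 'a')): offset=4, physical=[i,B,C,D,a], logical=[a,i,B,C,D]
After op 7 (rotate(-2)): offset=2, physical=[i,B,C,D,a], logical=[C,D,a,i,B]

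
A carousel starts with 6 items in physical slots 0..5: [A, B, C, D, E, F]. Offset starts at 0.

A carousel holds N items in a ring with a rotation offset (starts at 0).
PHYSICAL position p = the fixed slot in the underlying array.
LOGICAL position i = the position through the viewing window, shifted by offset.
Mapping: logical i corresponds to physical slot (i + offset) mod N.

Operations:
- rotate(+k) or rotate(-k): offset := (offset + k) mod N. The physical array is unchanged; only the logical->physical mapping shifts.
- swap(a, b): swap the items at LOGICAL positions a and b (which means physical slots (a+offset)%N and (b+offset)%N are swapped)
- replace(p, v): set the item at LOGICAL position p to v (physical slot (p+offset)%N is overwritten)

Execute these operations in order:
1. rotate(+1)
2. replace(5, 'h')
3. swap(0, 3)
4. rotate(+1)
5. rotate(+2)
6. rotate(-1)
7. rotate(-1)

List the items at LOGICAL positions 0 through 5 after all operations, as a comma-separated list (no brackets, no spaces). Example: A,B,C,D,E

Answer: C,D,B,F,h,E

Derivation:
After op 1 (rotate(+1)): offset=1, physical=[A,B,C,D,E,F], logical=[B,C,D,E,F,A]
After op 2 (replace(5, 'h')): offset=1, physical=[h,B,C,D,E,F], logical=[B,C,D,E,F,h]
After op 3 (swap(0, 3)): offset=1, physical=[h,E,C,D,B,F], logical=[E,C,D,B,F,h]
After op 4 (rotate(+1)): offset=2, physical=[h,E,C,D,B,F], logical=[C,D,B,F,h,E]
After op 5 (rotate(+2)): offset=4, physical=[h,E,C,D,B,F], logical=[B,F,h,E,C,D]
After op 6 (rotate(-1)): offset=3, physical=[h,E,C,D,B,F], logical=[D,B,F,h,E,C]
After op 7 (rotate(-1)): offset=2, physical=[h,E,C,D,B,F], logical=[C,D,B,F,h,E]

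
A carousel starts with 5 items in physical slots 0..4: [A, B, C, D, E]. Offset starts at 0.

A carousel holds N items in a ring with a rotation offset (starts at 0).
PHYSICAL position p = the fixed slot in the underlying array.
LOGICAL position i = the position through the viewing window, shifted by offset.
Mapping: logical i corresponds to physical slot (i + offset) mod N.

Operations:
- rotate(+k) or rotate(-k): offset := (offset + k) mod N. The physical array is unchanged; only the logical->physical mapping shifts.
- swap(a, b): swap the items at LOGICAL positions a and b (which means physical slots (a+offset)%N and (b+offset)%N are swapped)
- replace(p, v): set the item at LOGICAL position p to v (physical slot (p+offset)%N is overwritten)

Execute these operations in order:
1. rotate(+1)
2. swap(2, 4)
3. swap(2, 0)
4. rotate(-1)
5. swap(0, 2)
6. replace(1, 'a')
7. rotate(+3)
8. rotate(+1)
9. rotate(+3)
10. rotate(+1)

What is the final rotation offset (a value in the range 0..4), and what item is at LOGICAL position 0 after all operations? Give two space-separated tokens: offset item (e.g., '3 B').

After op 1 (rotate(+1)): offset=1, physical=[A,B,C,D,E], logical=[B,C,D,E,A]
After op 2 (swap(2, 4)): offset=1, physical=[D,B,C,A,E], logical=[B,C,A,E,D]
After op 3 (swap(2, 0)): offset=1, physical=[D,A,C,B,E], logical=[A,C,B,E,D]
After op 4 (rotate(-1)): offset=0, physical=[D,A,C,B,E], logical=[D,A,C,B,E]
After op 5 (swap(0, 2)): offset=0, physical=[C,A,D,B,E], logical=[C,A,D,B,E]
After op 6 (replace(1, 'a')): offset=0, physical=[C,a,D,B,E], logical=[C,a,D,B,E]
After op 7 (rotate(+3)): offset=3, physical=[C,a,D,B,E], logical=[B,E,C,a,D]
After op 8 (rotate(+1)): offset=4, physical=[C,a,D,B,E], logical=[E,C,a,D,B]
After op 9 (rotate(+3)): offset=2, physical=[C,a,D,B,E], logical=[D,B,E,C,a]
After op 10 (rotate(+1)): offset=3, physical=[C,a,D,B,E], logical=[B,E,C,a,D]

Answer: 3 B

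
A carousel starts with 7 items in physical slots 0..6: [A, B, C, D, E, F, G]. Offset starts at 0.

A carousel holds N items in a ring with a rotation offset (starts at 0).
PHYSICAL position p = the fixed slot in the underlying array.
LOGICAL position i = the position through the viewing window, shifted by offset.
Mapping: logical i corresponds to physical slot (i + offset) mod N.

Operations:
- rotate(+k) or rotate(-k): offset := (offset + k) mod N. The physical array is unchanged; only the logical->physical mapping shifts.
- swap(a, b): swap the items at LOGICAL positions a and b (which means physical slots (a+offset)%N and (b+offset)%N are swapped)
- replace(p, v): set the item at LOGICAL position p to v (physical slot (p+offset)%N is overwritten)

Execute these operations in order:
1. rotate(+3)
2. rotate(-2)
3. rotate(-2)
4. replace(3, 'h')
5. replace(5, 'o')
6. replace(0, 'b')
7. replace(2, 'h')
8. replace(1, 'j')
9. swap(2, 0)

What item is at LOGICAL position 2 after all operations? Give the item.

After op 1 (rotate(+3)): offset=3, physical=[A,B,C,D,E,F,G], logical=[D,E,F,G,A,B,C]
After op 2 (rotate(-2)): offset=1, physical=[A,B,C,D,E,F,G], logical=[B,C,D,E,F,G,A]
After op 3 (rotate(-2)): offset=6, physical=[A,B,C,D,E,F,G], logical=[G,A,B,C,D,E,F]
After op 4 (replace(3, 'h')): offset=6, physical=[A,B,h,D,E,F,G], logical=[G,A,B,h,D,E,F]
After op 5 (replace(5, 'o')): offset=6, physical=[A,B,h,D,o,F,G], logical=[G,A,B,h,D,o,F]
After op 6 (replace(0, 'b')): offset=6, physical=[A,B,h,D,o,F,b], logical=[b,A,B,h,D,o,F]
After op 7 (replace(2, 'h')): offset=6, physical=[A,h,h,D,o,F,b], logical=[b,A,h,h,D,o,F]
After op 8 (replace(1, 'j')): offset=6, physical=[j,h,h,D,o,F,b], logical=[b,j,h,h,D,o,F]
After op 9 (swap(2, 0)): offset=6, physical=[j,b,h,D,o,F,h], logical=[h,j,b,h,D,o,F]

Answer: b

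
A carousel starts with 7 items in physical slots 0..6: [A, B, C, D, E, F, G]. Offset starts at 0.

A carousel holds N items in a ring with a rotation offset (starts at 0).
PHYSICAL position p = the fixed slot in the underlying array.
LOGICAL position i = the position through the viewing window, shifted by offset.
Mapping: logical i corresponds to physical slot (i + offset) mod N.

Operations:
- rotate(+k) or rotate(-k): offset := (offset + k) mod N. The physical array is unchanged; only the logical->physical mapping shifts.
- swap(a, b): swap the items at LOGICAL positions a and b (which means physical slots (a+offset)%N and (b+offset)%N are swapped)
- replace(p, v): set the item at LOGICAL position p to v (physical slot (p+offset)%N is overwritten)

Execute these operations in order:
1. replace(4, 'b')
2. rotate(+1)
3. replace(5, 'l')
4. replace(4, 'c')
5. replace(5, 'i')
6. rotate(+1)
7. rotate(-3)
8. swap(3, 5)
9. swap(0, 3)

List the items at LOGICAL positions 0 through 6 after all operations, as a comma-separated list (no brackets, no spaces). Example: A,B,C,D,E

Answer: b,A,B,i,D,C,c

Derivation:
After op 1 (replace(4, 'b')): offset=0, physical=[A,B,C,D,b,F,G], logical=[A,B,C,D,b,F,G]
After op 2 (rotate(+1)): offset=1, physical=[A,B,C,D,b,F,G], logical=[B,C,D,b,F,G,A]
After op 3 (replace(5, 'l')): offset=1, physical=[A,B,C,D,b,F,l], logical=[B,C,D,b,F,l,A]
After op 4 (replace(4, 'c')): offset=1, physical=[A,B,C,D,b,c,l], logical=[B,C,D,b,c,l,A]
After op 5 (replace(5, 'i')): offset=1, physical=[A,B,C,D,b,c,i], logical=[B,C,D,b,c,i,A]
After op 6 (rotate(+1)): offset=2, physical=[A,B,C,D,b,c,i], logical=[C,D,b,c,i,A,B]
After op 7 (rotate(-3)): offset=6, physical=[A,B,C,D,b,c,i], logical=[i,A,B,C,D,b,c]
After op 8 (swap(3, 5)): offset=6, physical=[A,B,b,D,C,c,i], logical=[i,A,B,b,D,C,c]
After op 9 (swap(0, 3)): offset=6, physical=[A,B,i,D,C,c,b], logical=[b,A,B,i,D,C,c]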